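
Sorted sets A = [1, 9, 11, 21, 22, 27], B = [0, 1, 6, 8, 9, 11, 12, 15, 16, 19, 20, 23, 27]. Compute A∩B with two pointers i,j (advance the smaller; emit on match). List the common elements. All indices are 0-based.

intersection = [1, 9, 11, 27]

i=0 j=0: 1>0, j++
i=0 j=1: 1==1 emit, i++,j++
i=1 j=2: 9>6, j++
i=1 j=3: 9>8, j++
i=1 j=4: 9==9 emit, i++,j++
i=2 j=5: 11==11 emit, i++,j++
i=3 j=6: 21>12, j++
i=3 j=7: 21>15, j++
i=3 j=8: 21>16, j++
i=3 j=9: 21>19, j++
i=3 j=10: 21>20, j++
i=3 j=11: 21<23, i++
i=4 j=11: 22<23, i++
i=5 j=11: 27>23, j++
i=5 j=12: 27==27 emit, i++,j++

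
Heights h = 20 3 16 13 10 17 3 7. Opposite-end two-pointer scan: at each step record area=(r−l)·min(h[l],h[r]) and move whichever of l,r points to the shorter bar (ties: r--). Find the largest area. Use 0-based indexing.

[0,7] min(20,7)*7=49 best=49 * → r--
[0,6] min(20,3)*6=18 best=49 → r--
[0,5] min(20,17)*5=85 best=85 * → r--
[0,4] min(20,10)*4=40 best=85 → r--
[0,3] min(20,13)*3=39 best=85 → r--
[0,2] min(20,16)*2=32 best=85 → r--
[0,1] min(20,3)*1=3 best=85 → r--

max area = 85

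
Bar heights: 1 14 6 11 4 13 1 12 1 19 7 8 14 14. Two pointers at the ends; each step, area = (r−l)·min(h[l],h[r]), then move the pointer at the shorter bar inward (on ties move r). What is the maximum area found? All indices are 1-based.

max area = 168

l=1 r=14: min(1,14)*13=13 best=13 *, l++
l=2 r=14: min(14,14)*12=168 best=168 *, r--
l=2 r=13: min(14,14)*11=154 best=168, r--
l=2 r=12: min(14,8)*10=80 best=168, r--
l=2 r=11: min(14,7)*9=63 best=168, r--
l=2 r=10: min(14,19)*8=112 best=168, l++
l=3 r=10: min(6,19)*7=42 best=168, l++
l=4 r=10: min(11,19)*6=66 best=168, l++
l=5 r=10: min(4,19)*5=20 best=168, l++
l=6 r=10: min(13,19)*4=52 best=168, l++
l=7 r=10: min(1,19)*3=3 best=168, l++
l=8 r=10: min(12,19)*2=24 best=168, l++
l=9 r=10: min(1,19)*1=1 best=168, l++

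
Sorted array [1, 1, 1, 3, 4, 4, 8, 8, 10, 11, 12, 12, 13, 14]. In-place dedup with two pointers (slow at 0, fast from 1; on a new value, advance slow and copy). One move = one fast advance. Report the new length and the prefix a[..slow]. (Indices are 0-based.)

length 9; prefix = [1, 3, 4, 8, 10, 11, 12, 13, 14]

(s=0,f=1) a[fast]=1=a[slow] dup → fast++
(s=0,f=2) a[fast]=1=a[slow] dup → fast++
(s=0,f=3) a[fast]=3≠a[slow]=1 write a[1]=3 → slow++,fast++
(s=1,f=4) a[fast]=4≠a[slow]=3 write a[2]=4 → slow++,fast++
(s=2,f=5) a[fast]=4=a[slow] dup → fast++
(s=2,f=6) a[fast]=8≠a[slow]=4 write a[3]=8 → slow++,fast++
(s=3,f=7) a[fast]=8=a[slow] dup → fast++
(s=3,f=8) a[fast]=10≠a[slow]=8 write a[4]=10 → slow++,fast++
(s=4,f=9) a[fast]=11≠a[slow]=10 write a[5]=11 → slow++,fast++
(s=5,f=10) a[fast]=12≠a[slow]=11 write a[6]=12 → slow++,fast++
(s=6,f=11) a[fast]=12=a[slow] dup → fast++
(s=6,f=12) a[fast]=13≠a[slow]=12 write a[7]=13 → slow++,fast++
(s=7,f=13) a[fast]=14≠a[slow]=13 write a[8]=14 → slow++,fast++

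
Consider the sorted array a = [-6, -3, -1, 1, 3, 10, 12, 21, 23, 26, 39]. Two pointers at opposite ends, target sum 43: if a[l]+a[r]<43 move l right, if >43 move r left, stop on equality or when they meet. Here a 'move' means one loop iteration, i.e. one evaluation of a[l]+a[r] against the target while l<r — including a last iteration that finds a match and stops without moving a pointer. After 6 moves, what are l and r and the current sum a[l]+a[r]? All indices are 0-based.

[0,10] -6+39=33 <43 → l++
[1,10] -3+39=36 <43 → l++
[2,10] -1+39=38 <43 → l++
[3,10] 1+39=40 <43 → l++
[4,10] 3+39=42 <43 → l++
[5,10] 10+39=49 >43 → r--

l=5, r=9, sum=36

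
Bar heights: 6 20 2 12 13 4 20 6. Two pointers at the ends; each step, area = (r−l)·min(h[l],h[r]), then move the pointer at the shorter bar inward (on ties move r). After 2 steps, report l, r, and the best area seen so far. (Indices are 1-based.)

[1,8] min(6,6)*7=42 best=42 * → r--
[1,7] min(6,20)*6=36 best=42 → l++

l=2, r=7, best area=42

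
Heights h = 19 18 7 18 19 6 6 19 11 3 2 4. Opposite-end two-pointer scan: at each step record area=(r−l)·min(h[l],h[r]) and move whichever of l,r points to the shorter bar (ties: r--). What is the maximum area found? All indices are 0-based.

max area = 133

[0,11] min(19,4)*11=44 best=44 * → r--
[0,10] min(19,2)*10=20 best=44 → r--
[0,9] min(19,3)*9=27 best=44 → r--
[0,8] min(19,11)*8=88 best=88 * → r--
[0,7] min(19,19)*7=133 best=133 * → r--
[0,6] min(19,6)*6=36 best=133 → r--
[0,5] min(19,6)*5=30 best=133 → r--
[0,4] min(19,19)*4=76 best=133 → r--
[0,3] min(19,18)*3=54 best=133 → r--
[0,2] min(19,7)*2=14 best=133 → r--
[0,1] min(19,18)*1=18 best=133 → r--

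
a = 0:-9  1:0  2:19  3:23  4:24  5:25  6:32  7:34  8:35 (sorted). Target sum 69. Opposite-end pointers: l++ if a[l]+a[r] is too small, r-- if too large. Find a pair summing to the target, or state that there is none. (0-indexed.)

[0,8] -9+35=26 <69 → l++
[1,8] 0+35=35 <69 → l++
[2,8] 19+35=54 <69 → l++
[3,8] 23+35=58 <69 → l++
[4,8] 24+35=59 <69 → l++
[5,8] 25+35=60 <69 → l++
[6,8] 32+35=67 <69 → l++
[7,8] 34+35=69 → found

(34, 35)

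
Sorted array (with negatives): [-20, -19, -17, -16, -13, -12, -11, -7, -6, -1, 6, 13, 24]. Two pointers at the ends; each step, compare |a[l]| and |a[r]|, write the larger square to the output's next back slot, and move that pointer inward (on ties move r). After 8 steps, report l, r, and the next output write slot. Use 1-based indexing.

l=7, r=11, next write slot=5

[1,13] |-20|<=|24| out[13]=576 → r--
[1,12] |-20|>|13| out[12]=400 → l++
[2,12] |-19|>|13| out[11]=361 → l++
[3,12] |-17|>|13| out[10]=289 → l++
[4,12] |-16|>|13| out[9]=256 → l++
[5,12] |-13|<=|13| out[8]=169 → r--
[5,11] |-13|>|6| out[7]=169 → l++
[6,11] |-12|>|6| out[6]=144 → l++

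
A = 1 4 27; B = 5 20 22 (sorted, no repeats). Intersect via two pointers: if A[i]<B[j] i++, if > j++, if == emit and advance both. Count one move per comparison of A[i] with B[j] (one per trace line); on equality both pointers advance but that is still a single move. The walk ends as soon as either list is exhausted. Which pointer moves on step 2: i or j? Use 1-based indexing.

i=1 j=1: 1<5, i++
i=2 j=1: 4<5, i++

i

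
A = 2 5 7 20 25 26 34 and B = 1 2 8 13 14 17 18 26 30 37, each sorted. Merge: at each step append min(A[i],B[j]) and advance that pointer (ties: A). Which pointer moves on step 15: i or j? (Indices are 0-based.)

j

[i=0,j=0] A[i]=2>B[j]=1 take 1 → j++
[i=0,j=1] A[i]=2<=B[j]=2 take 2 → i++
[i=1,j=1] A[i]=5>B[j]=2 take 2 → j++
[i=1,j=2] A[i]=5<=B[j]=8 take 5 → i++
[i=2,j=2] A[i]=7<=B[j]=8 take 7 → i++
[i=3,j=2] A[i]=20>B[j]=8 take 8 → j++
[i=3,j=3] A[i]=20>B[j]=13 take 13 → j++
[i=3,j=4] A[i]=20>B[j]=14 take 14 → j++
[i=3,j=5] A[i]=20>B[j]=17 take 17 → j++
[i=3,j=6] A[i]=20>B[j]=18 take 18 → j++
[i=3,j=7] A[i]=20<=B[j]=26 take 20 → i++
[i=4,j=7] A[i]=25<=B[j]=26 take 25 → i++
[i=5,j=7] A[i]=26<=B[j]=26 take 26 → i++
[i=6,j=7] A[i]=34>B[j]=26 take 26 → j++
[i=6,j=8] A[i]=34>B[j]=30 take 30 → j++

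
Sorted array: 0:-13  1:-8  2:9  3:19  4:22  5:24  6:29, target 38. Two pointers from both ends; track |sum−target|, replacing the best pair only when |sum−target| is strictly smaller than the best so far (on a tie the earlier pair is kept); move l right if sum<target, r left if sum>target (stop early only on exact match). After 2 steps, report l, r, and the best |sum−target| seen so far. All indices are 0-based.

l=2, r=6, best |Δ|=17

[0,6] -13+29=16 d=22 * → l++
[1,6] -8+29=21 d=17 * → l++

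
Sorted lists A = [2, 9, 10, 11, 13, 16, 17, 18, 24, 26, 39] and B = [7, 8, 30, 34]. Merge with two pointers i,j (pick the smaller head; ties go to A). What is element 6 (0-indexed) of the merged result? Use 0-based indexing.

[i=0,j=0] A[i]=2<=B[j]=7 take 2 → i++
[i=1,j=0] A[i]=9>B[j]=7 take 7 → j++
[i=1,j=1] A[i]=9>B[j]=8 take 8 → j++
[i=1,j=2] A[i]=9<=B[j]=30 take 9 → i++
[i=2,j=2] A[i]=10<=B[j]=30 take 10 → i++
[i=3,j=2] A[i]=11<=B[j]=30 take 11 → i++
[i=4,j=2] A[i]=13<=B[j]=30 take 13 → i++
[i=5,j=2] A[i]=16<=B[j]=30 take 16 → i++
[i=6,j=2] A[i]=17<=B[j]=30 take 17 → i++
[i=7,j=2] A[i]=18<=B[j]=30 take 18 → i++
[i=8,j=2] A[i]=24<=B[j]=30 take 24 → i++
[i=9,j=2] A[i]=26<=B[j]=30 take 26 → i++
[i=10,j=2] A[i]=39>B[j]=30 take 30 → j++
[i=10,j=3] A[i]=39>B[j]=34 take 34 → j++
[i=10,j=4] B done, take A[i]=39 → i++

merged[6] = 13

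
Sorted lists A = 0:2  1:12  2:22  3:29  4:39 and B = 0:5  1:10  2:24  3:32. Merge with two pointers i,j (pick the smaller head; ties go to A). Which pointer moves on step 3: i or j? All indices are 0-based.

j

i=0 j=0: A[i]=2<=B[j]=5 take 2, i++
i=1 j=0: A[i]=12>B[j]=5 take 5, j++
i=1 j=1: A[i]=12>B[j]=10 take 10, j++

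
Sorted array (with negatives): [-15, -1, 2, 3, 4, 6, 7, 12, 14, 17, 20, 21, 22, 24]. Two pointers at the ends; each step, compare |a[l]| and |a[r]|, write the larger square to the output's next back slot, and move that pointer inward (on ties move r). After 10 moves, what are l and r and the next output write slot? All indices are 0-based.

[0,13] |-15|<=|24| out[13]=576 → r--
[0,12] |-15|<=|22| out[12]=484 → r--
[0,11] |-15|<=|21| out[11]=441 → r--
[0,10] |-15|<=|20| out[10]=400 → r--
[0,9] |-15|<=|17| out[9]=289 → r--
[0,8] |-15|>|14| out[8]=225 → l++
[1,8] |-1|<=|14| out[7]=196 → r--
[1,7] |-1|<=|12| out[6]=144 → r--
[1,6] |-1|<=|7| out[5]=49 → r--
[1,5] |-1|<=|6| out[4]=36 → r--

l=1, r=4, next write slot=3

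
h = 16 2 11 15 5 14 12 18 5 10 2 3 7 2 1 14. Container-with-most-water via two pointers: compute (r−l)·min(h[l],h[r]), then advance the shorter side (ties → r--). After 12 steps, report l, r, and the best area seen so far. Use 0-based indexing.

[0,15] min(16,14)*15=210 best=210 * → r--
[0,14] min(16,1)*14=14 best=210 → r--
[0,13] min(16,2)*13=26 best=210 → r--
[0,12] min(16,7)*12=84 best=210 → r--
[0,11] min(16,3)*11=33 best=210 → r--
[0,10] min(16,2)*10=20 best=210 → r--
[0,9] min(16,10)*9=90 best=210 → r--
[0,8] min(16,5)*8=40 best=210 → r--
[0,7] min(16,18)*7=112 best=210 → l++
[1,7] min(2,18)*6=12 best=210 → l++
[2,7] min(11,18)*5=55 best=210 → l++
[3,7] min(15,18)*4=60 best=210 → l++

l=4, r=7, best area=210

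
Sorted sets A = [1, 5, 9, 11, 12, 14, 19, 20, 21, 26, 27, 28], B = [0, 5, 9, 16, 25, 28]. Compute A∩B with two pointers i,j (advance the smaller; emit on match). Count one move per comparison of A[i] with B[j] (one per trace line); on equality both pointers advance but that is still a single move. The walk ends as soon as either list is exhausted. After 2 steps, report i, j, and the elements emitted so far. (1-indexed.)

i=1 j=1: 1>0, j++
i=1 j=2: 1<5, i++

i=2, j=2, emitted=[]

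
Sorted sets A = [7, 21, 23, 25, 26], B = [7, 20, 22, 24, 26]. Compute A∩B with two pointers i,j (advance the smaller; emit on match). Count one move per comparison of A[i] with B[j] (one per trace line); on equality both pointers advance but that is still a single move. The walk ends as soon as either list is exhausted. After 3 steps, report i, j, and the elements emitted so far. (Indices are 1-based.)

i=1 j=1: 7==7 emit, i++,j++
i=2 j=2: 21>20, j++
i=2 j=3: 21<22, i++

i=3, j=3, emitted=[7]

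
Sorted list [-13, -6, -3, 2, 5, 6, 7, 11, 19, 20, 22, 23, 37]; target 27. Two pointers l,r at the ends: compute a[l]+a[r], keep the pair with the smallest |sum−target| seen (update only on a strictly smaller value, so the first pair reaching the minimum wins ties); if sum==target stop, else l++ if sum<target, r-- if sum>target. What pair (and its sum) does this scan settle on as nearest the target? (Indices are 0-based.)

[0,12] -13+37=24 d=3 * → l++
[1,12] -6+37=31 d=4 → r--
[1,11] -6+23=17 d=10 → l++
[2,11] -3+23=20 d=7 → l++
[3,11] 2+23=25 d=2 * → l++
[4,11] 5+23=28 d=1 * → r--
[4,10] 5+22=27 d=0 * → stop

pair (5, 22) with sum 27 (|Δ|=0)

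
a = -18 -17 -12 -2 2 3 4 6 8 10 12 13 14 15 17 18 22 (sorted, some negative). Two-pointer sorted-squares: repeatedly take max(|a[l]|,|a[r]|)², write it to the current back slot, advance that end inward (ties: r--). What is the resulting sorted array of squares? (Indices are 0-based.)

[4, 4, 9, 16, 36, 64, 100, 144, 144, 169, 196, 225, 289, 289, 324, 324, 484]

l=0 r=16: |-18|<=|22| out[16]=484, r--
l=0 r=15: |-18|<=|18| out[15]=324, r--
l=0 r=14: |-18|>|17| out[14]=324, l++
l=1 r=14: |-17|<=|17| out[13]=289, r--
l=1 r=13: |-17|>|15| out[12]=289, l++
l=2 r=13: |-12|<=|15| out[11]=225, r--
l=2 r=12: |-12|<=|14| out[10]=196, r--
l=2 r=11: |-12|<=|13| out[9]=169, r--
l=2 r=10: |-12|<=|12| out[8]=144, r--
l=2 r=9: |-12|>|10| out[7]=144, l++
l=3 r=9: |-2|<=|10| out[6]=100, r--
l=3 r=8: |-2|<=|8| out[5]=64, r--
l=3 r=7: |-2|<=|6| out[4]=36, r--
l=3 r=6: |-2|<=|4| out[3]=16, r--
l=3 r=5: |-2|<=|3| out[2]=9, r--
l=3 r=4: |-2|<=|2| out[1]=4, r--
l=3 r=3: |-2|<=|-2| out[0]=4, r--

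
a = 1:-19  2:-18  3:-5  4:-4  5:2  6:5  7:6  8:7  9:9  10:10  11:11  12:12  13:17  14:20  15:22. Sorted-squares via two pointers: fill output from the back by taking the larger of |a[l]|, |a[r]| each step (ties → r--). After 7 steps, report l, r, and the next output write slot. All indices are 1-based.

l=3, r=10, next write slot=8

[1,15] |-19|<=|22| out[15]=484 → r--
[1,14] |-19|<=|20| out[14]=400 → r--
[1,13] |-19|>|17| out[13]=361 → l++
[2,13] |-18|>|17| out[12]=324 → l++
[3,13] |-5|<=|17| out[11]=289 → r--
[3,12] |-5|<=|12| out[10]=144 → r--
[3,11] |-5|<=|11| out[9]=121 → r--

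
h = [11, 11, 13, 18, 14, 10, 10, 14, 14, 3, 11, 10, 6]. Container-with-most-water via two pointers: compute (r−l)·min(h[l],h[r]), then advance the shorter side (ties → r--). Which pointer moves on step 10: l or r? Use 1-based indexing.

[1,13] min(11,6)*12=72 best=72 * → r--
[1,12] min(11,10)*11=110 best=110 * → r--
[1,11] min(11,11)*10=110 best=110 → r--
[1,10] min(11,3)*9=27 best=110 → r--
[1,9] min(11,14)*8=88 best=110 → l++
[2,9] min(11,14)*7=77 best=110 → l++
[3,9] min(13,14)*6=78 best=110 → l++
[4,9] min(18,14)*5=70 best=110 → r--
[4,8] min(18,14)*4=56 best=110 → r--
[4,7] min(18,10)*3=30 best=110 → r--

r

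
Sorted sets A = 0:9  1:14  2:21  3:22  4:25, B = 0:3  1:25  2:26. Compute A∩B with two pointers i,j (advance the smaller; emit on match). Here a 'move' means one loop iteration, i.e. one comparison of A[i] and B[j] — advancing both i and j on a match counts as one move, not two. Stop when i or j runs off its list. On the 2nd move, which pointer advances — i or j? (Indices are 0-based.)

i=0 j=0: 9>3, j++
i=0 j=1: 9<25, i++

i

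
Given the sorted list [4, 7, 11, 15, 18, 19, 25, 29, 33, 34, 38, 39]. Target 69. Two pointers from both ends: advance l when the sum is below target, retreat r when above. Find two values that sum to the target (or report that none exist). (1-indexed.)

[1,12] 4+39=43 <69 → l++
[2,12] 7+39=46 <69 → l++
[3,12] 11+39=50 <69 → l++
[4,12] 15+39=54 <69 → l++
[5,12] 18+39=57 <69 → l++
[6,12] 19+39=58 <69 → l++
[7,12] 25+39=64 <69 → l++
[8,12] 29+39=68 <69 → l++
[9,12] 33+39=72 >69 → r--
[9,11] 33+38=71 >69 → r--
[9,10] 33+34=67 <69 → l++

no pair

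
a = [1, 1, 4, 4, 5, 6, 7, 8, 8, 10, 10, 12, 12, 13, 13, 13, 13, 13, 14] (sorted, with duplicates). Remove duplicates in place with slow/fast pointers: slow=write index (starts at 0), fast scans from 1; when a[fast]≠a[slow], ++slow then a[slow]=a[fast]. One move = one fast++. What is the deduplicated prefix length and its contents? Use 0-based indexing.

(s=0,f=1) a[fast]=1=a[slow] dup → fast++
(s=0,f=2) a[fast]=4≠a[slow]=1 write a[1]=4 → slow++,fast++
(s=1,f=3) a[fast]=4=a[slow] dup → fast++
(s=1,f=4) a[fast]=5≠a[slow]=4 write a[2]=5 → slow++,fast++
(s=2,f=5) a[fast]=6≠a[slow]=5 write a[3]=6 → slow++,fast++
(s=3,f=6) a[fast]=7≠a[slow]=6 write a[4]=7 → slow++,fast++
(s=4,f=7) a[fast]=8≠a[slow]=7 write a[5]=8 → slow++,fast++
(s=5,f=8) a[fast]=8=a[slow] dup → fast++
(s=5,f=9) a[fast]=10≠a[slow]=8 write a[6]=10 → slow++,fast++
(s=6,f=10) a[fast]=10=a[slow] dup → fast++
(s=6,f=11) a[fast]=12≠a[slow]=10 write a[7]=12 → slow++,fast++
(s=7,f=12) a[fast]=12=a[slow] dup → fast++
(s=7,f=13) a[fast]=13≠a[slow]=12 write a[8]=13 → slow++,fast++
(s=8,f=14) a[fast]=13=a[slow] dup → fast++
(s=8,f=15) a[fast]=13=a[slow] dup → fast++
(s=8,f=16) a[fast]=13=a[slow] dup → fast++
(s=8,f=17) a[fast]=13=a[slow] dup → fast++
(s=8,f=18) a[fast]=14≠a[slow]=13 write a[9]=14 → slow++,fast++

length 10; prefix = [1, 4, 5, 6, 7, 8, 10, 12, 13, 14]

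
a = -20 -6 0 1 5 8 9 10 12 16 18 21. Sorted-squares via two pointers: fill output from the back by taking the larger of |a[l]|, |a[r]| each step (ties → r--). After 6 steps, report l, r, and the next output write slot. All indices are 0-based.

l=1, r=6, next write slot=5

l=0 r=11: |-20|<=|21| out[11]=441, r--
l=0 r=10: |-20|>|18| out[10]=400, l++
l=1 r=10: |-6|<=|18| out[9]=324, r--
l=1 r=9: |-6|<=|16| out[8]=256, r--
l=1 r=8: |-6|<=|12| out[7]=144, r--
l=1 r=7: |-6|<=|10| out[6]=100, r--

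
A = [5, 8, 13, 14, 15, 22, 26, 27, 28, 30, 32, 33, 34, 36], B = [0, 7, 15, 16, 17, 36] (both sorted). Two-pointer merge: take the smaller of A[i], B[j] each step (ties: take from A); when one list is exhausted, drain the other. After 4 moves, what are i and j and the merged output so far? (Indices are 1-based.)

i=3, j=3, merged so far=[0, 5, 7, 8]

[i=1,j=1] A[i]=5>B[j]=0 take 0 → j++
[i=1,j=2] A[i]=5<=B[j]=7 take 5 → i++
[i=2,j=2] A[i]=8>B[j]=7 take 7 → j++
[i=2,j=3] A[i]=8<=B[j]=15 take 8 → i++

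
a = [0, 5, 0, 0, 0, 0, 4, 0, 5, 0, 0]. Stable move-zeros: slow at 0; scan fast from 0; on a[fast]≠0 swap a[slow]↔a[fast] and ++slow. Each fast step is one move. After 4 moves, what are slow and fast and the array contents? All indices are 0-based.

slow=0 fast=0: a[fast]=0, fast++
slow=0 fast=1: a[fast]=5≠0 swap→a[0]=5, slow++,fast++
slow=1 fast=2: a[fast]=0, fast++
slow=1 fast=3: a[fast]=0, fast++

slow=1, fast=4, a=[5, 0, 0, 0, 0, 0, 4, 0, 5, 0, 0]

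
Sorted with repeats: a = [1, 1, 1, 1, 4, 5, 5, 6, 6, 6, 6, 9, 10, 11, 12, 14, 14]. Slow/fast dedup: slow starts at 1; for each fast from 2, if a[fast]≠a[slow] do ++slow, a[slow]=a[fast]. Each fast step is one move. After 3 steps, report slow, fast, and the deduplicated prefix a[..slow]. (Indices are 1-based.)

slow=1, fast=5, prefix=[1]

slow=1 fast=2: a[fast]=1=a[slow] dup, fast++
slow=1 fast=3: a[fast]=1=a[slow] dup, fast++
slow=1 fast=4: a[fast]=1=a[slow] dup, fast++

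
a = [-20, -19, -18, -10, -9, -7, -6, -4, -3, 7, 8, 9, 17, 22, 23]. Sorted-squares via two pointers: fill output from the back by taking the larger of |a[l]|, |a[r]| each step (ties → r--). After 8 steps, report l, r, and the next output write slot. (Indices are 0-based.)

l=0 r=14: |-20|<=|23| out[14]=529, r--
l=0 r=13: |-20|<=|22| out[13]=484, r--
l=0 r=12: |-20|>|17| out[12]=400, l++
l=1 r=12: |-19|>|17| out[11]=361, l++
l=2 r=12: |-18|>|17| out[10]=324, l++
l=3 r=12: |-10|<=|17| out[9]=289, r--
l=3 r=11: |-10|>|9| out[8]=100, l++
l=4 r=11: |-9|<=|9| out[7]=81, r--

l=4, r=10, next write slot=6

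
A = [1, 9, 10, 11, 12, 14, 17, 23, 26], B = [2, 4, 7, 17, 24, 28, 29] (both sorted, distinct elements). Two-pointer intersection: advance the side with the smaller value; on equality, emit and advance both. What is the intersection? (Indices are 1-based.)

i=1 j=1: 1<2, i++
i=2 j=1: 9>2, j++
i=2 j=2: 9>4, j++
i=2 j=3: 9>7, j++
i=2 j=4: 9<17, i++
i=3 j=4: 10<17, i++
i=4 j=4: 11<17, i++
i=5 j=4: 12<17, i++
i=6 j=4: 14<17, i++
i=7 j=4: 17==17 emit, i++,j++
i=8 j=5: 23<24, i++
i=9 j=5: 26>24, j++
i=9 j=6: 26<28, i++

intersection = [17]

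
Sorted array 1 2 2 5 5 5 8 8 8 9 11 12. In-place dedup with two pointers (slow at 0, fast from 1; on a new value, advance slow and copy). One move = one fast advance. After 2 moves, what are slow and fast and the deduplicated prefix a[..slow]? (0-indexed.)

slow=1, fast=3, prefix=[1, 2]

slow=0 fast=1: a[fast]=2≠a[slow]=1 write a[1]=2, slow++,fast++
slow=1 fast=2: a[fast]=2=a[slow] dup, fast++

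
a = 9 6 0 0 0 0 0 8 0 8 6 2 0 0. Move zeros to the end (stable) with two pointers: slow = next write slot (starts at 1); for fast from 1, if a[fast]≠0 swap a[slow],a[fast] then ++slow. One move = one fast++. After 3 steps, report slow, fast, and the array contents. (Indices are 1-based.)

slow=3, fast=4, a=[9, 6, 0, 0, 0, 0, 0, 8, 0, 8, 6, 2, 0, 0]

slow=1 fast=1: a[fast]=9≠0 swap→a[1]=9, slow++,fast++
slow=2 fast=2: a[fast]=6≠0 swap→a[2]=6, slow++,fast++
slow=3 fast=3: a[fast]=0, fast++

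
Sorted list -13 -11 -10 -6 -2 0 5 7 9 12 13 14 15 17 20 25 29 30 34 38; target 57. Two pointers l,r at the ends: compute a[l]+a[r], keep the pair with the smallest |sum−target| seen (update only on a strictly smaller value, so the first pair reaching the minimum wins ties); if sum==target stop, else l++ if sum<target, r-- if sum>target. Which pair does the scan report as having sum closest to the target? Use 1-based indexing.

pair (20, 38) with sum 58 (|Δ|=1)

[1,20] -13+38=25 d=32 * → l++
[2,20] -11+38=27 d=30 * → l++
[3,20] -10+38=28 d=29 * → l++
[4,20] -6+38=32 d=25 * → l++
[5,20] -2+38=36 d=21 * → l++
[6,20] 0+38=38 d=19 * → l++
[7,20] 5+38=43 d=14 * → l++
[8,20] 7+38=45 d=12 * → l++
[9,20] 9+38=47 d=10 * → l++
[10,20] 12+38=50 d=7 * → l++
[11,20] 13+38=51 d=6 * → l++
[12,20] 14+38=52 d=5 * → l++
[13,20] 15+38=53 d=4 * → l++
[14,20] 17+38=55 d=2 * → l++
[15,20] 20+38=58 d=1 * → r--
[15,19] 20+34=54 d=3 → l++
[16,19] 25+34=59 d=2 → r--
[16,18] 25+30=55 d=2 → l++
[17,18] 29+30=59 d=2 → r--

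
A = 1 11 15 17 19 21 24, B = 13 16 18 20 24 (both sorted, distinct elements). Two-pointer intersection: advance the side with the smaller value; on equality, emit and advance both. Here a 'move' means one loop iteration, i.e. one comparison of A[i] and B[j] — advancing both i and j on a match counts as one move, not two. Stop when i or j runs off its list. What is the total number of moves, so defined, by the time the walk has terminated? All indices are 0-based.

i=0 j=0: 1<13, i++
i=1 j=0: 11<13, i++
i=2 j=0: 15>13, j++
i=2 j=1: 15<16, i++
i=3 j=1: 17>16, j++
i=3 j=2: 17<18, i++
i=4 j=2: 19>18, j++
i=4 j=3: 19<20, i++
i=5 j=3: 21>20, j++
i=5 j=4: 21<24, i++
i=6 j=4: 24==24 emit, i++,j++

11 moves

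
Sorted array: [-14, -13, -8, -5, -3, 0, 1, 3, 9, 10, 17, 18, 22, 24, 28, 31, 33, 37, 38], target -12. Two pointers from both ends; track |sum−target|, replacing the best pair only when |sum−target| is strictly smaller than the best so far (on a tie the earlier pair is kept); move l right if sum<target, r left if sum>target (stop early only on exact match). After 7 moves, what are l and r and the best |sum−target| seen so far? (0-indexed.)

[0,18] -14+38=24 d=36 * → r--
[0,17] -14+37=23 d=35 * → r--
[0,16] -14+33=19 d=31 * → r--
[0,15] -14+31=17 d=29 * → r--
[0,14] -14+28=14 d=26 * → r--
[0,13] -14+24=10 d=22 * → r--
[0,12] -14+22=8 d=20 * → r--

l=0, r=11, best |Δ|=20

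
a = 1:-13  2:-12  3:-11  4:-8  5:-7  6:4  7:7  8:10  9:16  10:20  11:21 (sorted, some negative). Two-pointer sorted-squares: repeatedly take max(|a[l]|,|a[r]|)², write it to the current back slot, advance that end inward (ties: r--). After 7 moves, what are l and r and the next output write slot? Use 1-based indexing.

l=4, r=7, next write slot=4

[1,11] |-13|<=|21| out[11]=441 → r--
[1,10] |-13|<=|20| out[10]=400 → r--
[1,9] |-13|<=|16| out[9]=256 → r--
[1,8] |-13|>|10| out[8]=169 → l++
[2,8] |-12|>|10| out[7]=144 → l++
[3,8] |-11|>|10| out[6]=121 → l++
[4,8] |-8|<=|10| out[5]=100 → r--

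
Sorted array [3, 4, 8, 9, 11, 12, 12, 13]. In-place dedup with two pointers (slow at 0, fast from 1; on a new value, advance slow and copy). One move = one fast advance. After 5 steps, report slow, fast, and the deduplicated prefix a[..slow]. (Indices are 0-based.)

slow=5, fast=6, prefix=[3, 4, 8, 9, 11, 12]

(s=0,f=1) a[fast]=4≠a[slow]=3 write a[1]=4 → slow++,fast++
(s=1,f=2) a[fast]=8≠a[slow]=4 write a[2]=8 → slow++,fast++
(s=2,f=3) a[fast]=9≠a[slow]=8 write a[3]=9 → slow++,fast++
(s=3,f=4) a[fast]=11≠a[slow]=9 write a[4]=11 → slow++,fast++
(s=4,f=5) a[fast]=12≠a[slow]=11 write a[5]=12 → slow++,fast++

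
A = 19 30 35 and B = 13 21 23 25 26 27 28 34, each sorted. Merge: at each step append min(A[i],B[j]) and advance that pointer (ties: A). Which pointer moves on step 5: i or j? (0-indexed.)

j

i=0 j=0: A[i]=19>B[j]=13 take 13, j++
i=0 j=1: A[i]=19<=B[j]=21 take 19, i++
i=1 j=1: A[i]=30>B[j]=21 take 21, j++
i=1 j=2: A[i]=30>B[j]=23 take 23, j++
i=1 j=3: A[i]=30>B[j]=25 take 25, j++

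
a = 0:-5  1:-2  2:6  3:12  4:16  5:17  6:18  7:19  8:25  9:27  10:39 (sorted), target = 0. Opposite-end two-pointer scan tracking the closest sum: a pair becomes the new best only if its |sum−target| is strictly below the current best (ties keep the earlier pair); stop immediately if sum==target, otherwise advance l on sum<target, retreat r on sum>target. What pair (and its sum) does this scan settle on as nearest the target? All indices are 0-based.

pair (-5, 6) with sum 1 (|Δ|=1)

[0,10] -5+39=34 d=34 * → r--
[0,9] -5+27=22 d=22 * → r--
[0,8] -5+25=20 d=20 * → r--
[0,7] -5+19=14 d=14 * → r--
[0,6] -5+18=13 d=13 * → r--
[0,5] -5+17=12 d=12 * → r--
[0,4] -5+16=11 d=11 * → r--
[0,3] -5+12=7 d=7 * → r--
[0,2] -5+6=1 d=1 * → r--
[0,1] -5+-2=-7 d=7 → l++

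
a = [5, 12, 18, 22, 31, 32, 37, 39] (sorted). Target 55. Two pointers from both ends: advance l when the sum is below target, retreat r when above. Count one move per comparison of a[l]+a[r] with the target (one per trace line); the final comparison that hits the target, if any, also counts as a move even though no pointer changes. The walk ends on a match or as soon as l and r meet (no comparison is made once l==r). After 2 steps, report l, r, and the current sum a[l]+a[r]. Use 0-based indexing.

l=0 r=7: 5+39=44 <55, l++
l=1 r=7: 12+39=51 <55, l++

l=2, r=7, sum=57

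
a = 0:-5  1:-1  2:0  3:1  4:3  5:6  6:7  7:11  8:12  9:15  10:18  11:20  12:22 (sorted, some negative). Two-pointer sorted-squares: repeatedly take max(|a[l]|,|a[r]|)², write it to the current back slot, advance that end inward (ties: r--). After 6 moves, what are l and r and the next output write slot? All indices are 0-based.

l=0, r=6, next write slot=6

l=0 r=12: |-5|<=|22| out[12]=484, r--
l=0 r=11: |-5|<=|20| out[11]=400, r--
l=0 r=10: |-5|<=|18| out[10]=324, r--
l=0 r=9: |-5|<=|15| out[9]=225, r--
l=0 r=8: |-5|<=|12| out[8]=144, r--
l=0 r=7: |-5|<=|11| out[7]=121, r--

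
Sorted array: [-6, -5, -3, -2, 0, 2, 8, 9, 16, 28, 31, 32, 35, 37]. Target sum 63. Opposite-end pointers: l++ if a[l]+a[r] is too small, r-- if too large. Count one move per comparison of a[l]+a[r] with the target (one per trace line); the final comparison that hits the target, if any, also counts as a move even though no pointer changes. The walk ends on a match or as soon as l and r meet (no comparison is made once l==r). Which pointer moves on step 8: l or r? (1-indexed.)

[1,14] -6+37=31 <63 → l++
[2,14] -5+37=32 <63 → l++
[3,14] -3+37=34 <63 → l++
[4,14] -2+37=35 <63 → l++
[5,14] 0+37=37 <63 → l++
[6,14] 2+37=39 <63 → l++
[7,14] 8+37=45 <63 → l++
[8,14] 9+37=46 <63 → l++

l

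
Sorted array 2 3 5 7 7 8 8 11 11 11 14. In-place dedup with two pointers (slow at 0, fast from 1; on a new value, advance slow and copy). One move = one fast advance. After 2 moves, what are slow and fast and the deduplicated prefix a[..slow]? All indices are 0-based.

slow=0 fast=1: a[fast]=3≠a[slow]=2 write a[1]=3, slow++,fast++
slow=1 fast=2: a[fast]=5≠a[slow]=3 write a[2]=5, slow++,fast++

slow=2, fast=3, prefix=[2, 3, 5]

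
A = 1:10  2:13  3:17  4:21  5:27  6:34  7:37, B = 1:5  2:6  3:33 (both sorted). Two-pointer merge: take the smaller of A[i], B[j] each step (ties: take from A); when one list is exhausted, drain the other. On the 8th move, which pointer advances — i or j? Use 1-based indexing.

i=1 j=1: A[i]=10>B[j]=5 take 5, j++
i=1 j=2: A[i]=10>B[j]=6 take 6, j++
i=1 j=3: A[i]=10<=B[j]=33 take 10, i++
i=2 j=3: A[i]=13<=B[j]=33 take 13, i++
i=3 j=3: A[i]=17<=B[j]=33 take 17, i++
i=4 j=3: A[i]=21<=B[j]=33 take 21, i++
i=5 j=3: A[i]=27<=B[j]=33 take 27, i++
i=6 j=3: A[i]=34>B[j]=33 take 33, j++

j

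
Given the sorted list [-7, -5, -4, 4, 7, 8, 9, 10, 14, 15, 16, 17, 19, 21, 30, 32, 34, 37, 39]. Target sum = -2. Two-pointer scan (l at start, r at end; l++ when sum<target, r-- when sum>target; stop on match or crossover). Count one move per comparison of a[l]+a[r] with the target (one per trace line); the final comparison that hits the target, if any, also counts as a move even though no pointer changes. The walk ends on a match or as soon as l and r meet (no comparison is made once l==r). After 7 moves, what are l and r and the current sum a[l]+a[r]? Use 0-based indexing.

[0,18] -7+39=32 >-2 → r--
[0,17] -7+37=30 >-2 → r--
[0,16] -7+34=27 >-2 → r--
[0,15] -7+32=25 >-2 → r--
[0,14] -7+30=23 >-2 → r--
[0,13] -7+21=14 >-2 → r--
[0,12] -7+19=12 >-2 → r--

l=0, r=11, sum=10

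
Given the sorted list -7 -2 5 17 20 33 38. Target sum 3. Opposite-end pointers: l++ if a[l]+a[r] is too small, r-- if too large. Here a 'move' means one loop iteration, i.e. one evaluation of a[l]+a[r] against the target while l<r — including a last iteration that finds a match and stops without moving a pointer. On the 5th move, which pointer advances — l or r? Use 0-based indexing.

l

[0,6] -7+38=31 >3 → r--
[0,5] -7+33=26 >3 → r--
[0,4] -7+20=13 >3 → r--
[0,3] -7+17=10 >3 → r--
[0,2] -7+5=-2 <3 → l++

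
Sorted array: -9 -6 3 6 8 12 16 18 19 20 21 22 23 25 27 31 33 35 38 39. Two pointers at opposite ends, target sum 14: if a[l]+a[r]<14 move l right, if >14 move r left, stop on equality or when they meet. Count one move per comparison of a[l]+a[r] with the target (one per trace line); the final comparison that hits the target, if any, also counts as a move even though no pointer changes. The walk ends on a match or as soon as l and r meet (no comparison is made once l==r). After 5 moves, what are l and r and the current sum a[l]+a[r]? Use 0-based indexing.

[0,19] -9+39=30 >14 → r--
[0,18] -9+38=29 >14 → r--
[0,17] -9+35=26 >14 → r--
[0,16] -9+33=24 >14 → r--
[0,15] -9+31=22 >14 → r--

l=0, r=14, sum=18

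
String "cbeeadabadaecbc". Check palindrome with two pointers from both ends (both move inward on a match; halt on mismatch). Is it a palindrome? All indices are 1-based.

[1,15] 'c'=='c' → l++,r--
[2,14] 'b'=='b' → l++,r--
[3,13] 'e'!='c' → stop

not a palindrome (mismatch at 3,13)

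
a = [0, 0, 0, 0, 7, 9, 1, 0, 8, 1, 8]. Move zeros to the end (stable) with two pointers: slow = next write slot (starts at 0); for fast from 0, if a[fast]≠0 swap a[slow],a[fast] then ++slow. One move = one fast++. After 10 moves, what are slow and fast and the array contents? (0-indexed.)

slow=0 fast=0: a[fast]=0, fast++
slow=0 fast=1: a[fast]=0, fast++
slow=0 fast=2: a[fast]=0, fast++
slow=0 fast=3: a[fast]=0, fast++
slow=0 fast=4: a[fast]=7≠0 swap→a[0]=7, slow++,fast++
slow=1 fast=5: a[fast]=9≠0 swap→a[1]=9, slow++,fast++
slow=2 fast=6: a[fast]=1≠0 swap→a[2]=1, slow++,fast++
slow=3 fast=7: a[fast]=0, fast++
slow=3 fast=8: a[fast]=8≠0 swap→a[3]=8, slow++,fast++
slow=4 fast=9: a[fast]=1≠0 swap→a[4]=1, slow++,fast++

slow=5, fast=10, a=[7, 9, 1, 8, 1, 0, 0, 0, 0, 0, 8]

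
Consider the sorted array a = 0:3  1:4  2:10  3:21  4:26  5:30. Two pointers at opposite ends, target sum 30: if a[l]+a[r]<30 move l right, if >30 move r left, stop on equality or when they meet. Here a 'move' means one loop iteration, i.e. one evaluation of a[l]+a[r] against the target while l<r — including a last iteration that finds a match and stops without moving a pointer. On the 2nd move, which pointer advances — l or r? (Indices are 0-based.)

l=0 r=5: 3+30=33 >30, r--
l=0 r=4: 3+26=29 <30, l++

l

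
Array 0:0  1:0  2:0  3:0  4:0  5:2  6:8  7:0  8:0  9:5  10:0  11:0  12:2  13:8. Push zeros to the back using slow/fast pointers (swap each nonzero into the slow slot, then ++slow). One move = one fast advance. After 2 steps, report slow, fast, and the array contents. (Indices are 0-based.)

slow=0 fast=0: a[fast]=0, fast++
slow=0 fast=1: a[fast]=0, fast++

slow=0, fast=2, a=[0, 0, 0, 0, 0, 2, 8, 0, 0, 5, 0, 0, 2, 8]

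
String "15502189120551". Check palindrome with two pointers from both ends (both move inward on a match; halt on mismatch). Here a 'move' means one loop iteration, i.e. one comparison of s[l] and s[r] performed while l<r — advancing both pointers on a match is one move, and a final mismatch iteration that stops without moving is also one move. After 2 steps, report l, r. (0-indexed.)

[0,13] '1'=='1' → l++,r--
[1,12] '5'=='5' → l++,r--

l=2, r=11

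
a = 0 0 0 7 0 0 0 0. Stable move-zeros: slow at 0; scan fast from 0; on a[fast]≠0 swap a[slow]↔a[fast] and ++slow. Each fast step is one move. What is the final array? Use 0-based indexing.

slow=0 fast=0: a[fast]=0, fast++
slow=0 fast=1: a[fast]=0, fast++
slow=0 fast=2: a[fast]=0, fast++
slow=0 fast=3: a[fast]=7≠0 swap→a[0]=7, slow++,fast++
slow=1 fast=4: a[fast]=0, fast++
slow=1 fast=5: a[fast]=0, fast++
slow=1 fast=6: a[fast]=0, fast++
slow=1 fast=7: a[fast]=0, fast++

[7, 0, 0, 0, 0, 0, 0, 0]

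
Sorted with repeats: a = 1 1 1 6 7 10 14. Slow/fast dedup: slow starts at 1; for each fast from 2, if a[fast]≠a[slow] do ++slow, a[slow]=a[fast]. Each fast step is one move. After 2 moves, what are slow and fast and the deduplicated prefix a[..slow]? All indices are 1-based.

slow=1, fast=4, prefix=[1]

(s=1,f=2) a[fast]=1=a[slow] dup → fast++
(s=1,f=3) a[fast]=1=a[slow] dup → fast++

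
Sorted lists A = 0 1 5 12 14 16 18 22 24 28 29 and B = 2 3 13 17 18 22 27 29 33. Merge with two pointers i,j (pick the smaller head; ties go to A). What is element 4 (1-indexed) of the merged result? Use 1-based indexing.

merged[4] = 3

i=1 j=1: A[i]=0<=B[j]=2 take 0, i++
i=2 j=1: A[i]=1<=B[j]=2 take 1, i++
i=3 j=1: A[i]=5>B[j]=2 take 2, j++
i=3 j=2: A[i]=5>B[j]=3 take 3, j++
i=3 j=3: A[i]=5<=B[j]=13 take 5, i++
i=4 j=3: A[i]=12<=B[j]=13 take 12, i++
i=5 j=3: A[i]=14>B[j]=13 take 13, j++
i=5 j=4: A[i]=14<=B[j]=17 take 14, i++
i=6 j=4: A[i]=16<=B[j]=17 take 16, i++
i=7 j=4: A[i]=18>B[j]=17 take 17, j++
i=7 j=5: A[i]=18<=B[j]=18 take 18, i++
i=8 j=5: A[i]=22>B[j]=18 take 18, j++
i=8 j=6: A[i]=22<=B[j]=22 take 22, i++
i=9 j=6: A[i]=24>B[j]=22 take 22, j++
i=9 j=7: A[i]=24<=B[j]=27 take 24, i++
i=10 j=7: A[i]=28>B[j]=27 take 27, j++
i=10 j=8: A[i]=28<=B[j]=29 take 28, i++
i=11 j=8: A[i]=29<=B[j]=29 take 29, i++
i=12 j=8: A done, take B[j]=29, j++
i=12 j=9: A done, take B[j]=33, j++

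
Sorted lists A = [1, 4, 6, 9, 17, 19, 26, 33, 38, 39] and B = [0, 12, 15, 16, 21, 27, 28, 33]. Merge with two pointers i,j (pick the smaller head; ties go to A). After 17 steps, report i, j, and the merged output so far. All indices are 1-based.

[i=1,j=1] A[i]=1>B[j]=0 take 0 → j++
[i=1,j=2] A[i]=1<=B[j]=12 take 1 → i++
[i=2,j=2] A[i]=4<=B[j]=12 take 4 → i++
[i=3,j=2] A[i]=6<=B[j]=12 take 6 → i++
[i=4,j=2] A[i]=9<=B[j]=12 take 9 → i++
[i=5,j=2] A[i]=17>B[j]=12 take 12 → j++
[i=5,j=3] A[i]=17>B[j]=15 take 15 → j++
[i=5,j=4] A[i]=17>B[j]=16 take 16 → j++
[i=5,j=5] A[i]=17<=B[j]=21 take 17 → i++
[i=6,j=5] A[i]=19<=B[j]=21 take 19 → i++
[i=7,j=5] A[i]=26>B[j]=21 take 21 → j++
[i=7,j=6] A[i]=26<=B[j]=27 take 26 → i++
[i=8,j=6] A[i]=33>B[j]=27 take 27 → j++
[i=8,j=7] A[i]=33>B[j]=28 take 28 → j++
[i=8,j=8] A[i]=33<=B[j]=33 take 33 → i++
[i=9,j=8] A[i]=38>B[j]=33 take 33 → j++
[i=9,j=9] B done, take A[i]=38 → i++

i=10, j=9, merged so far=[0, 1, 4, 6, 9, 12, 15, 16, 17, 19, 21, 26, 27, 28, 33, 33, 38]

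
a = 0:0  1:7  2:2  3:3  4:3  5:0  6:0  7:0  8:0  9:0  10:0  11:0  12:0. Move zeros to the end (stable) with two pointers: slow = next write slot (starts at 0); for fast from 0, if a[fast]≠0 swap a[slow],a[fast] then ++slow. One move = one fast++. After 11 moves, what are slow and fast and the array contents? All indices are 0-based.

slow=0 fast=0: a[fast]=0, fast++
slow=0 fast=1: a[fast]=7≠0 swap→a[0]=7, slow++,fast++
slow=1 fast=2: a[fast]=2≠0 swap→a[1]=2, slow++,fast++
slow=2 fast=3: a[fast]=3≠0 swap→a[2]=3, slow++,fast++
slow=3 fast=4: a[fast]=3≠0 swap→a[3]=3, slow++,fast++
slow=4 fast=5: a[fast]=0, fast++
slow=4 fast=6: a[fast]=0, fast++
slow=4 fast=7: a[fast]=0, fast++
slow=4 fast=8: a[fast]=0, fast++
slow=4 fast=9: a[fast]=0, fast++
slow=4 fast=10: a[fast]=0, fast++

slow=4, fast=11, a=[7, 2, 3, 3, 0, 0, 0, 0, 0, 0, 0, 0, 0]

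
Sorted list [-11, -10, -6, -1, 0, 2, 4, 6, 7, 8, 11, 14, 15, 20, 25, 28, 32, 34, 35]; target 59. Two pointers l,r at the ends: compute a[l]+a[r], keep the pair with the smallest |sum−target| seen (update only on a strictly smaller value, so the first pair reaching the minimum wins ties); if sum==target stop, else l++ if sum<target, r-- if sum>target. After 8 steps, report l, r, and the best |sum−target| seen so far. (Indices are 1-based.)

[1,19] -11+35=24 d=35 * → l++
[2,19] -10+35=25 d=34 * → l++
[3,19] -6+35=29 d=30 * → l++
[4,19] -1+35=34 d=25 * → l++
[5,19] 0+35=35 d=24 * → l++
[6,19] 2+35=37 d=22 * → l++
[7,19] 4+35=39 d=20 * → l++
[8,19] 6+35=41 d=18 * → l++

l=9, r=19, best |Δ|=18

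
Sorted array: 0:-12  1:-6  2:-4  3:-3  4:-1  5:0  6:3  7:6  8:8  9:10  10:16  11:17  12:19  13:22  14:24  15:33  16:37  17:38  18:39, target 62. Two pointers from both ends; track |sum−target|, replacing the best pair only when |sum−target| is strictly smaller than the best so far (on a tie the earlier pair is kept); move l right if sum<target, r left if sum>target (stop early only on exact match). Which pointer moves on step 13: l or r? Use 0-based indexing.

l

[0,18] -12+39=27 d=35 * → l++
[1,18] -6+39=33 d=29 * → l++
[2,18] -4+39=35 d=27 * → l++
[3,18] -3+39=36 d=26 * → l++
[4,18] -1+39=38 d=24 * → l++
[5,18] 0+39=39 d=23 * → l++
[6,18] 3+39=42 d=20 * → l++
[7,18] 6+39=45 d=17 * → l++
[8,18] 8+39=47 d=15 * → l++
[9,18] 10+39=49 d=13 * → l++
[10,18] 16+39=55 d=7 * → l++
[11,18] 17+39=56 d=6 * → l++
[12,18] 19+39=58 d=4 * → l++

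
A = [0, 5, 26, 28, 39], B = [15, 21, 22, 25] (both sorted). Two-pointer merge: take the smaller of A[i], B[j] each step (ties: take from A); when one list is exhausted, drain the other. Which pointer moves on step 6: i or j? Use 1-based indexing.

j

i=1 j=1: A[i]=0<=B[j]=15 take 0, i++
i=2 j=1: A[i]=5<=B[j]=15 take 5, i++
i=3 j=1: A[i]=26>B[j]=15 take 15, j++
i=3 j=2: A[i]=26>B[j]=21 take 21, j++
i=3 j=3: A[i]=26>B[j]=22 take 22, j++
i=3 j=4: A[i]=26>B[j]=25 take 25, j++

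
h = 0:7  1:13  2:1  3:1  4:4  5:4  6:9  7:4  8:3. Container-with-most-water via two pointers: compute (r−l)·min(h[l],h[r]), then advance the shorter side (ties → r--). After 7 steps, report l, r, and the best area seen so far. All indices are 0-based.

l=1, r=2, best area=45

[0,8] min(7,3)*8=24 best=24 * → r--
[0,7] min(7,4)*7=28 best=28 * → r--
[0,6] min(7,9)*6=42 best=42 * → l++
[1,6] min(13,9)*5=45 best=45 * → r--
[1,5] min(13,4)*4=16 best=45 → r--
[1,4] min(13,4)*3=12 best=45 → r--
[1,3] min(13,1)*2=2 best=45 → r--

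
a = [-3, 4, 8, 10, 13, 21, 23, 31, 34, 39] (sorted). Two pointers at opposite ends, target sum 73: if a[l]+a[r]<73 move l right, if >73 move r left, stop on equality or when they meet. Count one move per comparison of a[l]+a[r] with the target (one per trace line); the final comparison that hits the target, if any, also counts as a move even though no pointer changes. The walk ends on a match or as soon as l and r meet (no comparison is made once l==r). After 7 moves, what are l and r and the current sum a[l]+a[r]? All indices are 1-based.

[1,10] -3+39=36 <73 → l++
[2,10] 4+39=43 <73 → l++
[3,10] 8+39=47 <73 → l++
[4,10] 10+39=49 <73 → l++
[5,10] 13+39=52 <73 → l++
[6,10] 21+39=60 <73 → l++
[7,10] 23+39=62 <73 → l++

l=8, r=10, sum=70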